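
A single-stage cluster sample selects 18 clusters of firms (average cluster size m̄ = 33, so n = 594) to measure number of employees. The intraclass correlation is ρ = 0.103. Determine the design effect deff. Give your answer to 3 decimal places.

deff = 1 + (33 − 1)·0.103 = 1 + 3.296 = 4.296.

4.296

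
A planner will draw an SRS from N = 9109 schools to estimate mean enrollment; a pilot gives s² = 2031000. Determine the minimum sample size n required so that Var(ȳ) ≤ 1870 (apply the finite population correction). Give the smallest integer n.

971

Without fpc, n₀ = s²/D = 2031000/1870 = 1086.0963.
With fpc, (1 − n/N)·s²/n ≤ D requires n ≥ n₀/(1 + n₀/N) = 1086.0963/(1 + 1086.0963/9109) = 970.3931.
Rounding up, n = 971.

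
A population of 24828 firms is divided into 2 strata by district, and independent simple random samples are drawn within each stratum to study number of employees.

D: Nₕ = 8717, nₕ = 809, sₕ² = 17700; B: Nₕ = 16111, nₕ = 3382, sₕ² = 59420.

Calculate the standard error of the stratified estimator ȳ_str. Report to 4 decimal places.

Var(ȳ_str) = Σₕ Wₕ²(1 − fₕ)sₕ²/nₕ with Wₕ = Nₕ/N, N = 24828.
D: Wₕ = 0.35109554; term = 0.35109554²·(1 − 0.09280716)·17700/809 = 2.4466676.
B: Wₕ = 0.64890446; term = 0.64890446²·(1 − 0.20991869)·59420/3382 = 5.8451055.
Sum = 8.2917731.
SE = √(8.2917731) = 2.8795.

2.8795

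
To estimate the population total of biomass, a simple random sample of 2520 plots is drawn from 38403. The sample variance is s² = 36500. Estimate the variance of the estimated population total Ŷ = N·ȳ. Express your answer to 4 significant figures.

1.996 × 10^10

Var(Ŷ) = N²·Var(ȳ) = N²·(1 − n/N)·s²/n.
f = 2520/38403 = 0.06561987; Var(ȳ) = 0.93438013·36500/2520 = 13.53368.
Var(Ŷ) = 38403² · 13.53368 = 1.9959341 × 10^10.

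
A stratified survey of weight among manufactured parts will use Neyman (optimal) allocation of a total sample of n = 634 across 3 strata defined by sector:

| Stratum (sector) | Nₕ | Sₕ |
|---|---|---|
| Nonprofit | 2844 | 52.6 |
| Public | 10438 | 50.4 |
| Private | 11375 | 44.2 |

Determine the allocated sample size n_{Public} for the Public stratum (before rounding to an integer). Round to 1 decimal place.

283.0

Neyman allocation: nₕ = n·NₕSₕ / Σⱼ NⱼSⱼ.
Σ NⱼSⱼ = 2844·52.6 + 10438·50.4 + 11375·44.2 = 1.1784446 × 10^6.
n_{Public} = 634·10438·50.4 / (1.1784446 × 10^6) = 283.0.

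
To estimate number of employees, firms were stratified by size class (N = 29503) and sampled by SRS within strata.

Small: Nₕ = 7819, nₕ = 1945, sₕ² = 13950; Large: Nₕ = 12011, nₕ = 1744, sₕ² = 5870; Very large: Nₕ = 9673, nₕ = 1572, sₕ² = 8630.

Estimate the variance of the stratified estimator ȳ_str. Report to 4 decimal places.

Var(ȳ_str) = Σₕ Wₕ²(1 − fₕ)sₕ²/nₕ with Wₕ = Nₕ/N, N = 29503.
Small: Wₕ = 0.26502390; term = 0.26502390²·(1 − 0.24875304)·13950/1945 = 0.37844903.
Large: Wₕ = 0.40711114; term = 0.40711114²·(1 − 0.14520023)·5870/1744 = 0.47685022.
Very large: Wₕ = 0.32786496; term = 0.32786496²·(1 − 0.16251421)·8630/1572 = 0.49422614.
Sum = 1.3495254.

1.3495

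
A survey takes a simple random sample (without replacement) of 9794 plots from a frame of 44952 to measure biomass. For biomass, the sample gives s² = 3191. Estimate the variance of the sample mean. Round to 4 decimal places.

Under SRS without replacement, Var(ȳ) = (1 − f)·s²/n with f = n/N = 9794/44952 = 0.21787685.
Var(ȳ) = (1 − 0.21787685)·3191/9794 = 0.78212315·0.32581172 = 0.25482489.

0.2548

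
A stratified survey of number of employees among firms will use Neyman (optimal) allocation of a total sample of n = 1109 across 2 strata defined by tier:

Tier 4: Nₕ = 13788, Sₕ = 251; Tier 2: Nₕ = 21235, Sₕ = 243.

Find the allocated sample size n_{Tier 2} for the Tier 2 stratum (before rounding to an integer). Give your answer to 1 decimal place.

663.8

Neyman allocation: nₕ = n·NₕSₕ / Σⱼ NⱼSⱼ.
Σ NⱼSⱼ = 13788·251 + 21235·243 = 8.620893 × 10^6.
n_{Tier 2} = 1109·21235·243 / (8.620893 × 10^6) = 663.8.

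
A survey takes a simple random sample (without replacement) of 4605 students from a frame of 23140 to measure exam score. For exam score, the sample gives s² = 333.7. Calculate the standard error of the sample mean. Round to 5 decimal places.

Under SRS without replacement, Var(ȳ) = (1 − f)·s²/n with f = n/N = 4605/23140 = 0.19900605.
Var(ȳ) = (1 − 0.19900605)·333.7/4605 = 0.80099395·0.072464712 = 0.058043796.
SE(ȳ) = √(0.058043796) = 0.24092.

0.24092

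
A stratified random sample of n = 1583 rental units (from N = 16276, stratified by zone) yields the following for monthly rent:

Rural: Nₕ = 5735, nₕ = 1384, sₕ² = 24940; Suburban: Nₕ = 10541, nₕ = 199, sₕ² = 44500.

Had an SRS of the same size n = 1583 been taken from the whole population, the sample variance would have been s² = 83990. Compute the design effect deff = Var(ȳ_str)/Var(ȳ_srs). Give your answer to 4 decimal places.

Var(ȳ_str) = Σ Wₕ²(1−fₕ)sₕ²/nₕ with Wₕ = Nₕ/16276:
  Rural: (5735/16276)²·(1−1384/5735)·24940/1384 = 1.6974129
  Suburban: (10541/16276)²·(1−199/10541)·44500/199 = 92.023325
  → Var(ȳ_str) = 93.720738.
Var(ȳ_srs) = (1 − 1583/16276)·83990/1583 = 47.897127.
deff = 93.720738 / 47.897127 = 1.9567.

1.9567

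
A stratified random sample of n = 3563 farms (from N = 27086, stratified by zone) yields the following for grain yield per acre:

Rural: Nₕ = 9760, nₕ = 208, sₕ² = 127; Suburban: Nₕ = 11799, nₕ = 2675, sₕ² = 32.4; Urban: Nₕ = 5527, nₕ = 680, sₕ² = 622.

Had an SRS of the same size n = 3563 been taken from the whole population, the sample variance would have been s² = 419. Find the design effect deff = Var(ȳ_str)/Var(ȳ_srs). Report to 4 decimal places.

1.1042

Var(ȳ_str) = Σ Wₕ²(1−fₕ)sₕ²/nₕ with Wₕ = Nₕ/27086:
  Rural: (9760/27086)²·(1−208/9760)·127/208 = 0.077588038
  Suburban: (11799/27086)²·(1−2675/11799)·32.4/2675 = 0.001777305
  Urban: (5527/27086)²·(1−680/5527)·622/680 = 0.033400595
  → Var(ȳ_str) = 0.11276594.
Var(ȳ_srs) = (1 − 3563/27086)·419/3563 = 0.10212828.
deff = 0.11276594 / 0.10212828 = 1.1042.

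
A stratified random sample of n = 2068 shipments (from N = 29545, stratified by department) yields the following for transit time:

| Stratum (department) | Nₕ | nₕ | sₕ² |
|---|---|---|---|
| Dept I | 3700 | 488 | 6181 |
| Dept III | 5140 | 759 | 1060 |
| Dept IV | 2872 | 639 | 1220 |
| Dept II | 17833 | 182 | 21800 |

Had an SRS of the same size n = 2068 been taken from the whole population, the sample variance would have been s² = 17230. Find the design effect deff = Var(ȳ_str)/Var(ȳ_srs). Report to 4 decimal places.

Var(ȳ_str) = Σ Wₕ²(1−fₕ)sₕ²/nₕ with Wₕ = Nₕ/29545:
  Dept I: (3700/29545)²·(1−488/3700)·6181/488 = 0.17244404
  Dept III: (5140/29545)²·(1−759/5140)·1060/759 = 0.036027363
  Dept IV: (2872/29545)²·(1−639/2872)·1220/639 = 0.014026979
  Dept II: (17833/29545)²·(1−182/17833)·21800/182 = 43.192749
  → Var(ȳ_str) = 43.415247.
Var(ȳ_srs) = (1 − 2068/29545)·17230/2068 = 7.7485433.
deff = 43.415247 / 7.7485433 = 5.6030.

5.6030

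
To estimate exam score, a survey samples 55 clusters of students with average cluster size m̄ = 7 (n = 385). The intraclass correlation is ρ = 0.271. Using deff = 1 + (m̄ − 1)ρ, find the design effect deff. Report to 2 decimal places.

deff = 1 + (7 − 1)·0.271 = 1 + 1.626 = 2.626.

2.63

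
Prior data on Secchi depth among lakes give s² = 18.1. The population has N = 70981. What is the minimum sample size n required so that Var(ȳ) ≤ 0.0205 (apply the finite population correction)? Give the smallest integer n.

873

Without fpc, n₀ = s²/D = 18.1/0.0205 = 882.9268.
With fpc, (1 − n/N)·s²/n ≤ D requires n ≥ n₀/(1 + n₀/N) = 882.9268/(1 + 882.9268/70981) = 872.0791.
Rounding up, n = 873.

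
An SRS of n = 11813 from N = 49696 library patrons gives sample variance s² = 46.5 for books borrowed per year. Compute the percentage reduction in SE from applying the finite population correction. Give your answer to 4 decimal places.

f = n/N = 11813/49696 = 0.23770525.
SE_no-fpc = √(s²/n) = 0.062740269; SE_fpc = √((1−f)s²/n) = 0.05477821.
Ratio = √(1−f) = 0.87309493. Reduction = 100·(1 − 0.87309493) = 12.6905%.

12.6905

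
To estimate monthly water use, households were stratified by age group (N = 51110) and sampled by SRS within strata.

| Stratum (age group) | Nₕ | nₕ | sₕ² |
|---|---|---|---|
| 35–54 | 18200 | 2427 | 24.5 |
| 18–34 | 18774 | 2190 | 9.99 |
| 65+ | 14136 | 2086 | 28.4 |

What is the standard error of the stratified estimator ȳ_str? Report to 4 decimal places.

0.0504

Var(ȳ_str) = Σₕ Wₕ²(1 − fₕ)sₕ²/nₕ with Wₕ = Nₕ/N, N = 51110.
35–54: Wₕ = 0.35609470; term = 0.35609470²·(1 − 0.13335165)·24.5/2427 = 0.0011093542.
18–34: Wₕ = 0.36732538; term = 0.36732538²·(1 − 0.11665069)·9.99/2190 = 5.4369547 × 10^-4.
65+: Wₕ = 0.27657993; term = 0.27657993²·(1 − 0.14756650)·28.4/2086 = 8.8778102 × 10^-4.
Sum = 0.0025408307.
SE = √(0.0025408307) = 0.0504.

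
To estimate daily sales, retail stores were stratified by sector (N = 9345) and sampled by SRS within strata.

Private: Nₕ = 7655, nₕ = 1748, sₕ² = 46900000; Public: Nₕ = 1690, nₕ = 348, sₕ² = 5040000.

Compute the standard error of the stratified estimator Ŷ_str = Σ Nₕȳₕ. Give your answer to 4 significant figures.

1.116 × 10^6

Var(Ŷ_str) = Σₕ Nₕ²(1 − fₕ)sₕ²/nₕ.
Private: 7655²·(1 − 1748/7655)·46900000/1748 = 1.2132312 × 10^12.
Public: 1690²·(1 − 348/1690)·5040000/348 = 3.2846607 × 10^10.
Sum = 1.2460778 × 10^12.
SE = √(1.2460778 × 10^12) = 1.116 × 10^6.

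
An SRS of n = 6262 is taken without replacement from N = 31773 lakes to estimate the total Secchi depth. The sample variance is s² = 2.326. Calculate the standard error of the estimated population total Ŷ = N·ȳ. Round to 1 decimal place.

548.7

Var(Ŷ) = N²·Var(ȳ) = N²·(1 − n/N)·s²/n.
f = 6262/31773 = 0.19708558; Var(ȳ) = 0.80291442·2.326/6262 = 2.9824001 × 10^-4.
Var(Ŷ) = 31773² · (2.9824001 × 10^-4) = 301080.31.
SE(Ŷ) = √(301080.31) = 548.7.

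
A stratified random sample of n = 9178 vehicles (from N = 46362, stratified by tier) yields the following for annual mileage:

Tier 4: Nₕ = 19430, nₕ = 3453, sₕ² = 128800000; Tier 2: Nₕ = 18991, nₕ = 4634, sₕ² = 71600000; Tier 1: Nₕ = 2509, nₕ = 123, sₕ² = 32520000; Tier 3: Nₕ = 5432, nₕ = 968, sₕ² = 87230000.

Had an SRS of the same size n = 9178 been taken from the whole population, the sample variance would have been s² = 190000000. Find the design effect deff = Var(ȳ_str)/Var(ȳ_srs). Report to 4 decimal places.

Var(ȳ_str) = Σ Wₕ²(1−fₕ)sₕ²/nₕ with Wₕ = Nₕ/46362:
  Tier 4: (19430/46362)²·(1−3453/19430)·128800000/3453 = 5387.1987
  Tier 2: (18991/46362)²·(1−4634/18991)·71600000/4634 = 1959.9464
  Tier 1: (2509/46362)²·(1−123/2509)·32520000/123 = 736.36341
  Tier 3: (5432/46362)²·(1−968/5432)·87230000/968 = 1016.6001
  → Var(ȳ_str) = 9100.1086.
Var(ȳ_srs) = (1 − 9178/46362)·190000000/9178 = 16603.494.
deff = 9100.1086 / 16603.494 = 0.5481.

0.5481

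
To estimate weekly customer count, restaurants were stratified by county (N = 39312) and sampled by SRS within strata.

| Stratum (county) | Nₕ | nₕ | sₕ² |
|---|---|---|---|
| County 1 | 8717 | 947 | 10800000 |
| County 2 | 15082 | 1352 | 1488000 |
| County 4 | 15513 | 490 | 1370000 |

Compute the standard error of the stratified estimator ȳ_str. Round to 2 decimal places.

Var(ȳ_str) = Σₕ Wₕ²(1 − fₕ)sₕ²/nₕ with Wₕ = Nₕ/N, N = 39312.
County 1: Wₕ = 0.22173891; term = 0.22173891²·(1 − 0.10863829)·10800000/947 = 499.81762.
County 2: Wₕ = 0.38364876; term = 0.38364876²·(1 − 0.08964328)·1488000/1352 = 147.4706.
County 4: Wₕ = 0.39461233; term = 0.39461233²·(1 − 0.03158641)·1370000/490 = 421.62531.
Sum = 1068.9135.
SE = √(1068.9135) = 32.69.

32.69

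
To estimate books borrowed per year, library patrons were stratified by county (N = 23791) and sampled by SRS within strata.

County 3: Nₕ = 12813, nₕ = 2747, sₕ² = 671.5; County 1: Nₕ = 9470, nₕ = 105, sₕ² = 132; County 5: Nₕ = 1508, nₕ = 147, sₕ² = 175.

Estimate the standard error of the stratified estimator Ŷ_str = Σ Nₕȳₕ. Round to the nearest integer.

Var(Ŷ_str) = Σₕ Nₕ²(1 − fₕ)sₕ²/nₕ.
County 3: 12813²·(1 − 2747/12813)·671.5/2747 = 3.1527905 × 10^7.
County 1: 9470²·(1 − 105/9470)·132/105 = 1.1149166 × 10^8.
County 5: 1508²·(1 − 147/1508)·175/147 = 2.443319 × 10^6.
Sum = 1.4546288 × 10^8.
SE = √(1.4546288 × 10^8) = 12061.

12061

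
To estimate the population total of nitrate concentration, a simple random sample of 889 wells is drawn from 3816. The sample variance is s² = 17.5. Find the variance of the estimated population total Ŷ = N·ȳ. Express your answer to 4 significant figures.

Var(Ŷ) = N²·Var(ȳ) = N²·(1 − n/N)·s²/n.
f = 889/3816 = 0.23296646; Var(ȳ) = 0.76703354·17.5/889 = 0.015099085.
Var(Ŷ) = 3816² · 0.015099085 = 219870.7.

219900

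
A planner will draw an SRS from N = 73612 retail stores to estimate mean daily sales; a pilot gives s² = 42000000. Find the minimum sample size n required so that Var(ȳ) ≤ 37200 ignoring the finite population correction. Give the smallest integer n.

Without fpc, n₀ = s²/D = 42000000/37200 = 1129.0323.
Rounding up, n = 1130.

1130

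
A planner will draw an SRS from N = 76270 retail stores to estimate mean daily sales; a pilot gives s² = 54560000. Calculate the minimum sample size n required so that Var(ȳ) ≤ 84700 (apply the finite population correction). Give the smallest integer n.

Without fpc, n₀ = s²/D = 54560000/84700 = 644.1558.
With fpc, (1 − n/N)·s²/n ≤ D requires n ≥ n₀/(1 + n₀/N) = 644.1558/(1 + 644.1558/76270) = 638.7610.
Rounding up, n = 639.

639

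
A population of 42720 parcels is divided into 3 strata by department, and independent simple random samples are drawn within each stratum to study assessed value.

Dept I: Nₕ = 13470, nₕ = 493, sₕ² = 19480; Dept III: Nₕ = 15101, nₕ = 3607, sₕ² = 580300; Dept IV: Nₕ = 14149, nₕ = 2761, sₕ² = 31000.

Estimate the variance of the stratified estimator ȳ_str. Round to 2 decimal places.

20.08

Var(ȳ_str) = Σₕ Wₕ²(1 − fₕ)sₕ²/nₕ with Wₕ = Nₕ/N, N = 42720.
Dept I: Wₕ = 0.31530899; term = 0.31530899²·(1 − 0.03659985)·19480/493 = 3.7846127.
Dept III: Wₕ = 0.35348783; term = 0.35348783²·(1 − 0.23885835)·580300/3607 = 15.301036.
Dept IV: Wₕ = 0.33120318; term = 0.33120318²·(1 − 0.19513747)·31000/2761 = 0.99130205.
Sum = 20.076951.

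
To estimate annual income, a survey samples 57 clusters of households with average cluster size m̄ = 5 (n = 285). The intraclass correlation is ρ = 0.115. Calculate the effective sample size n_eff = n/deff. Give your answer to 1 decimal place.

195.2

deff = 1 + (5 − 1)·0.115 = 1 + 0.46 = 1.46.
n_eff = 285 / 1.46 = 195.2.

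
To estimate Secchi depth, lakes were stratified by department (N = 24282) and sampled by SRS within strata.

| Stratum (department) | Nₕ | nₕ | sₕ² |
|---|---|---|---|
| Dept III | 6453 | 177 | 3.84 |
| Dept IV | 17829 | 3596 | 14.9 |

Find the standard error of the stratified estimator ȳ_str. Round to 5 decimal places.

0.05721

Var(ȳ_str) = Σₕ Wₕ²(1 − fₕ)sₕ²/nₕ with Wₕ = Nₕ/N, N = 24282.
Dept III: Wₕ = 0.26575241; term = 0.26575241²·(1 − 0.02742910)·3.84/177 = 0.0014901626.
Dept IV: Wₕ = 0.73424759; term = 0.73424759²·(1 − 0.20169387)·14.9/3596 = 0.0017832865.
Sum = 0.0032734491.
SE = √(0.0032734491) = 0.05721.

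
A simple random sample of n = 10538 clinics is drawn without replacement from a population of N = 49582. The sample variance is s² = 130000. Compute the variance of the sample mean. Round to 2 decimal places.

Under SRS without replacement, Var(ȳ) = (1 − f)·s²/n with f = n/N = 10538/49582 = 0.21253681.
Var(ȳ) = (1 − 0.21253681)·130000/10538 = 0.78746319·12.336307 = 9.7143875.

9.71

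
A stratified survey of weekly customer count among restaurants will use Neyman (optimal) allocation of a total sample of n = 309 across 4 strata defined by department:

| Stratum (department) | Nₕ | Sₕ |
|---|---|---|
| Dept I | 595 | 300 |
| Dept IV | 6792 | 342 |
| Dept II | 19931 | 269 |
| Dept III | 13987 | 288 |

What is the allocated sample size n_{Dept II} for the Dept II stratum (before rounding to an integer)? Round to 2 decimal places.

139.32

Neyman allocation: nₕ = n·NₕSₕ / Σⱼ NⱼSⱼ.
Σ NⱼSⱼ = 595·300 + 6792·342 + 19931·269 + 13987·288 = 1.1891059 × 10^7.
n_{Dept II} = 309·19931·269 / (1.1891059 × 10^7) = 139.32.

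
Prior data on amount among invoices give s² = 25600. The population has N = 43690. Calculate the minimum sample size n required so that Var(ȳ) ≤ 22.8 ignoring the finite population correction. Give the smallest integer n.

1123

Without fpc, n₀ = s²/D = 25600/22.8 = 1122.8070.
Rounding up, n = 1123.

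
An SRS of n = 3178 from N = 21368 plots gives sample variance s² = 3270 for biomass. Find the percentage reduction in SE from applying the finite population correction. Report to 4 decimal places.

f = n/N = 3178/21368 = 0.14872707.
SE_no-fpc = √(s²/n) = 1.0143712; SE_fpc = √((1−f)s²/n) = 0.93590408.
Ratio = √(1−f) = 0.92264453. Reduction = 100·(1 − 0.92264453) = 7.7355%.

7.7355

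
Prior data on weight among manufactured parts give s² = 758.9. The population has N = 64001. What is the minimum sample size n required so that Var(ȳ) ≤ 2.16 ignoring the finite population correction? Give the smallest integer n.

Without fpc, n₀ = s²/D = 758.9/2.16 = 351.3426.
Rounding up, n = 352.

352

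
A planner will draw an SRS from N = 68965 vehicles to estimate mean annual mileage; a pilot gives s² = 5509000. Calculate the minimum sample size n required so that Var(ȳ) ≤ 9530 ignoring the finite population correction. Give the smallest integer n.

Without fpc, n₀ = s²/D = 5509000/9530 = 578.0693.
Rounding up, n = 579.

579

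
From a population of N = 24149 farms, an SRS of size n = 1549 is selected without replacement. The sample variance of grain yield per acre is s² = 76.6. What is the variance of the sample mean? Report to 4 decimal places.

Under SRS without replacement, Var(ȳ) = (1 − f)·s²/n with f = n/N = 1549/24149 = 0.06414344.
Var(ȳ) = (1 − 0.06414344)·76.6/1549 = 0.93585656·0.049451259 = 0.046279285.

0.0463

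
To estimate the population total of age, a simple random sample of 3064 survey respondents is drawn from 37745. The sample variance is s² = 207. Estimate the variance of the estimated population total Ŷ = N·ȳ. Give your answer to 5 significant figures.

Var(Ŷ) = N²·Var(ȳ) = N²·(1 − n/N)·s²/n.
f = 3064/37745 = 0.08117631; Var(ȳ) = 0.91882369·207/3064 = 0.062074577.
Var(Ŷ) = 37745² · 0.062074577 = 8.843672 × 10^7.

8.8437 × 10^7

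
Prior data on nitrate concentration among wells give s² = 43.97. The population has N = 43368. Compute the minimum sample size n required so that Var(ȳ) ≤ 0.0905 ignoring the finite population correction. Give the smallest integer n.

486

Without fpc, n₀ = s²/D = 43.97/0.0905 = 485.8564.
Rounding up, n = 486.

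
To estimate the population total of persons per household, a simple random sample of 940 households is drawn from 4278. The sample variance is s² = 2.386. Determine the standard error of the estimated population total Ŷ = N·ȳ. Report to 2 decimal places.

190.39

Var(Ŷ) = N²·Var(ȳ) = N²·(1 − n/N)·s²/n.
f = 940/4278 = 0.21972885; Var(ȳ) = 0.78027115·2.386/940 = 0.0019805606.
Var(Ŷ) = 4278² · 0.0019805606 = 36246.802.
SE(Ŷ) = √(36246.802) = 190.39.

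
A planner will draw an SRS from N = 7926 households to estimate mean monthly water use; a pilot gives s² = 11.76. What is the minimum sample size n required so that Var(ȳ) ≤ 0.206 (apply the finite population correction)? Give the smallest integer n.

57

Without fpc, n₀ = s²/D = 11.76/0.206 = 57.0874.
With fpc, (1 − n/N)·s²/n ≤ D requires n ≥ n₀/(1 + n₀/N) = 57.0874/(1 + 57.0874/7926) = 56.6792.
Rounding up, n = 57.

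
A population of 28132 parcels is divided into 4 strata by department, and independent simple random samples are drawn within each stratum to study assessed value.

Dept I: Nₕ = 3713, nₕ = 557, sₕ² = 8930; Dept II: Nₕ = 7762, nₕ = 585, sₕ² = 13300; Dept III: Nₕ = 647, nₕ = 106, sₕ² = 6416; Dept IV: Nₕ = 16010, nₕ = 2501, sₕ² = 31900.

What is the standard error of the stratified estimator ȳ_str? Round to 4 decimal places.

2.3130

Var(ȳ_str) = Σₕ Wₕ²(1 − fₕ)sₕ²/nₕ with Wₕ = Nₕ/N, N = 28132.
Dept I: Wₕ = 0.13198493; term = 0.13198493²·(1 − 0.15001347)·8930/557 = 0.23738703.
Dept II: Wₕ = 0.27591355; term = 0.27591355²·(1 − 0.07536717)·13300/585 = 1.6003359.
Dept III: Wₕ = 0.02299872; term = 0.02299872²·(1 − 0.16383308)·6416/106 = 0.026770644.
Dept IV: Wₕ = 0.56910280; term = 0.56910280²·(1 − 0.15621487)·31900/2501 = 3.4857024.
Sum = 5.350196.
SE = √(5.350196) = 2.3130.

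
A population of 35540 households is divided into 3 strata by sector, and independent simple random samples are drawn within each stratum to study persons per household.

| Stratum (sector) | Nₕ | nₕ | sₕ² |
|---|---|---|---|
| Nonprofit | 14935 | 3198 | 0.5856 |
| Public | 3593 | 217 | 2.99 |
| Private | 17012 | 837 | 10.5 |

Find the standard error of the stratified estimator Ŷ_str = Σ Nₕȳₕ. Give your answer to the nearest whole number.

1911

Var(Ŷ_str) = Σₕ Nₕ²(1 − fₕ)sₕ²/nₕ.
Nonprofit: 14935²·(1 − 3198/14935)·0.5856/3198 = 32098.515.
Public: 3593²·(1 − 217/3593)·2.99/217 = 167136.43.
Private: 17012²·(1 − 837/17012)·10.5/837 = 3.4519421 × 10^6.
Sum = 3.651177 × 10^6.
SE = √(3.651177 × 10^6) = 1911.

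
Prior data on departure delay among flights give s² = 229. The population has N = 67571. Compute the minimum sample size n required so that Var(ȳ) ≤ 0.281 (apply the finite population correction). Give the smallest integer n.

Without fpc, n₀ = s²/D = 229/0.281 = 814.9466.
With fpc, (1 − n/N)·s²/n ≤ D requires n ≥ n₀/(1 + n₀/N) = 814.9466/(1 + 814.9466/67571) = 805.2350.
Rounding up, n = 806.

806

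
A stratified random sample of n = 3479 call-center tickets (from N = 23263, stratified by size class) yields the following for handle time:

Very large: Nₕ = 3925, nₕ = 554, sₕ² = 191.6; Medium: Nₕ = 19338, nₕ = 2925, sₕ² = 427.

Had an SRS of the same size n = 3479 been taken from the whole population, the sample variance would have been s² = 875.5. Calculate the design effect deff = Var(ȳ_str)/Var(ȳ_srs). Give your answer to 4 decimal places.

0.4396

Var(ȳ_str) = Σ Wₕ²(1−fₕ)sₕ²/nₕ with Wₕ = Nₕ/23263:
  Very large: (3925/23263)²·(1−554/3925)·191.6/554 = 0.0084557613
  Medium: (19338/23263)²·(1−2925/19338)·427/2925 = 0.085618988
  → Var(ȳ_str) = 0.094074749.
Var(ȳ_srs) = (1 − 3479/23263)·875.5/3479 = 0.2140179.
deff = 0.094074749 / 0.2140179 = 0.4396.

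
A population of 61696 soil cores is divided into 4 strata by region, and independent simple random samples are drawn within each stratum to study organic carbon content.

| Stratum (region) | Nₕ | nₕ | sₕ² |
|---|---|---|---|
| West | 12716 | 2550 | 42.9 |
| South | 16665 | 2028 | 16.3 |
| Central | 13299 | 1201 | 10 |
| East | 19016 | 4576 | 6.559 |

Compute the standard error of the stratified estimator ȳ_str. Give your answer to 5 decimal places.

0.03927

Var(ȳ_str) = Σₕ Wₕ²(1 − fₕ)sₕ²/nₕ with Wₕ = Nₕ/N, N = 61696.
West: Wₕ = 0.20610737; term = 0.20610737²·(1 − 0.20053476)·42.9/2550 = 5.7135196 × 10^-4.
South: Wₕ = 0.27011476; term = 0.27011476²·(1 − 0.12169217)·16.3/2028 = 5.1506617 × 10^-4.
Central: Wₕ = 0.21555692; term = 0.21555692²·(1 − 0.09030754)·10/1201 = 3.519456 × 10^-4.
East: Wₕ = 0.30822095; term = 0.30822095²·(1 − 0.24063946)·6.559/4576 = 1.0340081 × 10^-4.
Sum = 0.0015417645.
SE = √(0.0015417645) = 0.03927.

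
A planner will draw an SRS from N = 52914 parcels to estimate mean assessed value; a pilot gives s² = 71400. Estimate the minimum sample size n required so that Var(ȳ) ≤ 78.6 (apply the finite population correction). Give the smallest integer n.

894

Without fpc, n₀ = s²/D = 71400/78.6 = 908.3969.
With fpc, (1 − n/N)·s²/n ≤ D requires n ≥ n₀/(1 + n₀/N) = 908.3969/(1 + 908.3969/52914) = 893.0653.
Rounding up, n = 894.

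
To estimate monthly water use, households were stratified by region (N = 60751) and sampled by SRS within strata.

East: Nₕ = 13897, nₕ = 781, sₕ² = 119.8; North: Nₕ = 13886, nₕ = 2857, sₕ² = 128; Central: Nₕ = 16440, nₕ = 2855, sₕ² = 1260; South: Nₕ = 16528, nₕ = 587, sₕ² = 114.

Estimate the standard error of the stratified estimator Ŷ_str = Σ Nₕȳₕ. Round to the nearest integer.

13585

Var(Ŷ_str) = Σₕ Nₕ²(1 − fₕ)sₕ²/nₕ.
East: 13897²·(1 − 781/13897)·119.8/781 = 2.7959426 × 10^7.
North: 13886²·(1 − 2857/13886)·128/2857 = 6.8614046 × 10^6.
Central: 16440²·(1 − 2855/16440)·1260/2855 = 9.8565718 × 10^7.
South: 16528²·(1 − 587/16528)·114/587 = 5.1168492 × 10^7.
Sum = 1.8455504 × 10^8.
SE = √(1.8455504 × 10^8) = 13585.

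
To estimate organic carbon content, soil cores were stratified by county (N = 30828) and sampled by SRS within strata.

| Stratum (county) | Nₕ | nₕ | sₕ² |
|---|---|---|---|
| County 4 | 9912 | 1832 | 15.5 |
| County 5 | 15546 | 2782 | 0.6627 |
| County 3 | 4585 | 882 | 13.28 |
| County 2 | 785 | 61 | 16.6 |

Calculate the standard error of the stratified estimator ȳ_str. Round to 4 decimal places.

Var(ȳ_str) = Σₕ Wₕ²(1 − fₕ)sₕ²/nₕ with Wₕ = Nₕ/N, N = 30828.
County 4: Wₕ = 0.32152589; term = 0.32152589²·(1 − 0.18482647)·15.5/1832 = 7.1299779 × 10^-4.
County 5: Wₕ = 0.50428182; term = 0.50428182²·(1 − 0.17895279)·0.6627/2782 = 4.9736429 × 10^-5.
County 3: Wₕ = 0.14872843; term = 0.14872843²·(1 − 0.19236641)·13.28/882 = 2.6898734 × 10^-4.
County 2: Wₕ = 0.02546386; term = 0.02546386²·(1 − 0.07770701)·16.6/61 = 1.6274055 × 10^-4.
Sum = 0.0011944621.
SE = √(0.0011944621) = 0.0346.

0.0346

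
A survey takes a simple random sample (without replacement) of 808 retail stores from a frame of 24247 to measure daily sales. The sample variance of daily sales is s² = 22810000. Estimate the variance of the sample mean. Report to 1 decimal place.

Under SRS without replacement, Var(ȳ) = (1 − f)·s²/n with f = n/N = 808/24247 = 0.03332371.
Var(ȳ) = (1 − 0.03332371)·22810000/808 = 0.96667629·28230.198 = 27289.463.

27289.5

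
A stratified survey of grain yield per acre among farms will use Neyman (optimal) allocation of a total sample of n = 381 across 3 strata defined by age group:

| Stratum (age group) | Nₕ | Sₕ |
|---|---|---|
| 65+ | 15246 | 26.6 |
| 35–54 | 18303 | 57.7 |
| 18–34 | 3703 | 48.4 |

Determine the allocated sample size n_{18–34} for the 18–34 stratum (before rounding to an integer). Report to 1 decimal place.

41.6

Neyman allocation: nₕ = n·NₕSₕ / Σⱼ NⱼSⱼ.
Σ NⱼSⱼ = 15246·26.6 + 18303·57.7 + 3703·48.4 = 1.6408519 × 10^6.
n_{18–34} = 381·3703·48.4 / (1.6408519 × 10^6) = 41.6.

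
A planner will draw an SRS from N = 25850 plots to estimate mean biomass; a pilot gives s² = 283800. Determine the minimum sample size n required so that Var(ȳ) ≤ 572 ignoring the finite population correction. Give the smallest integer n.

Without fpc, n₀ = s²/D = 283800/572 = 496.1538.
Rounding up, n = 497.

497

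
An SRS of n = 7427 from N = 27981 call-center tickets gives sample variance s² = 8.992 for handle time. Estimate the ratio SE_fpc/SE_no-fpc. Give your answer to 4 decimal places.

f = n/N = 7427/27981 = 0.26543011.
SE_no-fpc = √(s²/n) = 0.034795368; SE_fpc = √((1−f)s²/n) = 0.029822085.
Ratio = √(1−f) = 0.85707053.

0.8571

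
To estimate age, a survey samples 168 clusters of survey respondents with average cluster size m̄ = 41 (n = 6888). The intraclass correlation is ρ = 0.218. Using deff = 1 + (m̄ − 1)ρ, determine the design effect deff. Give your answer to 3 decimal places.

9.720

deff = 1 + (41 − 1)·0.218 = 1 + 8.72 = 9.72.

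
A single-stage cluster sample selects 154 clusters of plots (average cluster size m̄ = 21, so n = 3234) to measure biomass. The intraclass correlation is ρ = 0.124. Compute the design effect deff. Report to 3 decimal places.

3.480

deff = 1 + (21 − 1)·0.124 = 1 + 2.48 = 3.48.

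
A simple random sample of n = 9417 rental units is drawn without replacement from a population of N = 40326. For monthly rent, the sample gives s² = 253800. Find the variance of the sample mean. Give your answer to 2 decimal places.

Under SRS without replacement, Var(ȳ) = (1 − f)·s²/n with f = n/N = 9417/40326 = 0.23352180.
Var(ȳ) = (1 − 0.23352180)·253800/9417 = 0.76647820·26.951258 = 20.657552.

20.66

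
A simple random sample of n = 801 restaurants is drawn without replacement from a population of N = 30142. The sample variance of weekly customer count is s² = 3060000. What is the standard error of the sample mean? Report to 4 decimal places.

60.9812

Under SRS without replacement, Var(ȳ) = (1 − f)·s²/n with f = n/N = 801/30142 = 0.02657422.
Var(ȳ) = (1 − 0.02657422)·3060000/801 = 0.97342578·3820.2247 = 3718.7052.
SE(ȳ) = √(3718.7052) = 60.9812.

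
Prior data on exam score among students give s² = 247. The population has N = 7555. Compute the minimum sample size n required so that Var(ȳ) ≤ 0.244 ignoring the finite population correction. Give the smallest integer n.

1013

Without fpc, n₀ = s²/D = 247/0.244 = 1012.2951.
Rounding up, n = 1013.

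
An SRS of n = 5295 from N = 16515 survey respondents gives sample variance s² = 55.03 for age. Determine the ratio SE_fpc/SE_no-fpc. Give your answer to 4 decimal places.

f = n/N = 5295/16515 = 0.32061762.
SE_no-fpc = √(s²/n) = 0.1019452; SE_fpc = √((1−f)s²/n) = 0.084027978.
Ratio = √(1−f) = 0.82424655.

0.8242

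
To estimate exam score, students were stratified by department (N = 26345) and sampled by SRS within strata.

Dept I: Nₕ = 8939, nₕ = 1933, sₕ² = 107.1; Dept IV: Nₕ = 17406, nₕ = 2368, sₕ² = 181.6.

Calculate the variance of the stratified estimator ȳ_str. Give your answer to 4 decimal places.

0.0339

Var(ȳ_str) = Σₕ Wₕ²(1 − fₕ)sₕ²/nₕ with Wₕ = Nₕ/N, N = 26345.
Dept I: Wₕ = 0.33930537; term = 0.33930537²·(1 − 0.21624343)·107.1/1933 = 0.0049994276.
Dept IV: Wₕ = 0.66069463; term = 0.66069463²·(1 − 0.13604504)·181.6/2368 = 0.028921899.
Sum = 0.033921327.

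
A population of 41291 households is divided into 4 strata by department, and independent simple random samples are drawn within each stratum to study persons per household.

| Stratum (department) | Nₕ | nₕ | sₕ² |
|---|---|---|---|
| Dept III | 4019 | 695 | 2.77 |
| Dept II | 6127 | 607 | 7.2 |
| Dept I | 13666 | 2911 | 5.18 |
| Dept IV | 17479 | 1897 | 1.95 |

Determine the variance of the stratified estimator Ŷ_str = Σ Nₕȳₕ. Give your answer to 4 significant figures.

995900

Var(Ŷ_str) = Σₕ Nₕ²(1 − fₕ)sₕ²/nₕ.
Dept III: 4019²·(1 − 695/4019)·2.77/695 = 53244.406.
Dept II: 6127²·(1 − 607/6127)·7.2/607 = 401172.14.
Dept I: 13666²·(1 − 2911/13666)·5.18/2911 = 261540.76.
Dept IV: 17479²·(1 − 1897/17479)·1.95/1897 = 279967.14.
Sum = 995924.45.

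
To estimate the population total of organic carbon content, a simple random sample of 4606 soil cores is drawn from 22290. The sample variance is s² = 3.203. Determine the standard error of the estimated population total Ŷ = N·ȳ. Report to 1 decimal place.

Var(Ŷ) = N²·Var(ȳ) = N²·(1 − n/N)·s²/n.
f = 4606/22290 = 0.20663975; Var(ȳ) = 0.79336025·3.203/4606 = 5.5170058 × 10^-4.
Var(Ŷ) = 22290² · (5.5170058 × 10^-4) = 274109.18.
SE(Ŷ) = √(274109.18) = 523.6.

523.6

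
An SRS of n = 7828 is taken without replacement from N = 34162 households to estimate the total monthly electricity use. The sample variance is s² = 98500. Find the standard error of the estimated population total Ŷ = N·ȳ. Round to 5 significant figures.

Var(Ŷ) = N²·Var(ȳ) = N²·(1 − n/N)·s²/n.
f = 7828/34162 = 0.22914349; Var(ȳ) = 0.77085651·98500/7828 = 9.6997146.
Var(Ŷ) = 34162² · 9.6997146 = 1.1319977 × 10^10.
SE(Ŷ) = √(1.1319977 × 10^10) = 106400.

106400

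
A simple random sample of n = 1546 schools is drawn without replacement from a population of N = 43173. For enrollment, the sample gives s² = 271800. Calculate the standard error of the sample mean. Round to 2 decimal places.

Under SRS without replacement, Var(ȳ) = (1 − f)·s²/n with f = n/N = 1546/43173 = 0.03580942.
Var(ȳ) = (1 − 0.03580942)·271800/1546 = 0.96419058·175.80854 = 169.51294.
SE(ȳ) = √(169.51294) = 13.02.

13.02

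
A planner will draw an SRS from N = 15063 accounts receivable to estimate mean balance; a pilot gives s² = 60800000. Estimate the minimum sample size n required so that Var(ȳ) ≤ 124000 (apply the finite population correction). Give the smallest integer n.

475

Without fpc, n₀ = s²/D = 60800000/124000 = 490.3226.
With fpc, (1 − n/N)·s²/n ≤ D requires n ≥ n₀/(1 + n₀/N) = 490.3226/(1 + 490.3226/15063) = 474.8651.
Rounding up, n = 475.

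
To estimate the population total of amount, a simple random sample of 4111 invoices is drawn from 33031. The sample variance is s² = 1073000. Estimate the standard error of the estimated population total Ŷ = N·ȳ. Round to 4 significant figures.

Var(Ŷ) = N²·Var(ȳ) = N²·(1 − n/N)·s²/n.
f = 4111/33031 = 0.12445884; Var(ȳ) = 0.87554116·1073000/4111 = 228.52242.
Var(Ŷ) = 33031² · 228.52242 = 2.4932869 × 10^11.
SE(Ŷ) = √(2.4932869 × 10^11) = 499300.

499300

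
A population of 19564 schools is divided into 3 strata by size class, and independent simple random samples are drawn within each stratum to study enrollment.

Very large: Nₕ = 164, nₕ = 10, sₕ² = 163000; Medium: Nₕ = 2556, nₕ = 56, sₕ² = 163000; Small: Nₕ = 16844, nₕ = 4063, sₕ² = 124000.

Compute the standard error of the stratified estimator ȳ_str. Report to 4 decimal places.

8.1753

Var(ȳ_str) = Σₕ Wₕ²(1 − fₕ)sₕ²/nₕ with Wₕ = Nₕ/N, N = 19564.
Very large: Wₕ = 0.00838274; term = 0.00838274²·(1 − 0.06097561)·163000/10 = 1.0755655.
Medium: Wₕ = 0.13064813; term = 0.13064813²·(1 − 0.02190923)·163000/56 = 48.594277.
Small: Wₕ = 0.86096913; term = 0.86096913²·(1 − 0.24121349)·124000/4063 = 17.16602.
Sum = 66.835863.
SE = √(66.835863) = 8.1753.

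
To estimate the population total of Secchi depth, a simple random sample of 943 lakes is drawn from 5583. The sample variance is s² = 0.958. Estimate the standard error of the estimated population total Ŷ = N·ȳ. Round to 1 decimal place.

162.2

Var(Ŷ) = N²·Var(ȳ) = N²·(1 − n/N)·s²/n.
f = 943/5583 = 0.16890561; Var(ȳ) = 0.83109439·0.958/943 = 8.4431435 × 10^-4.
Var(Ŷ) = 5583² · (8.4431435 × 10^-4) = 26317.185.
SE(Ŷ) = √(26317.185) = 162.2.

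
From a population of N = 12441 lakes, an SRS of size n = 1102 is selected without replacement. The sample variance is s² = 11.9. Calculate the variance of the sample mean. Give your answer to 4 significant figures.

0.009842

Under SRS without replacement, Var(ȳ) = (1 − f)·s²/n with f = n/N = 1102/12441 = 0.08857809.
Var(ȳ) = (1 − 0.08857809)·11.9/1102 = 0.91142191·0.010798548 = 0.0098420333.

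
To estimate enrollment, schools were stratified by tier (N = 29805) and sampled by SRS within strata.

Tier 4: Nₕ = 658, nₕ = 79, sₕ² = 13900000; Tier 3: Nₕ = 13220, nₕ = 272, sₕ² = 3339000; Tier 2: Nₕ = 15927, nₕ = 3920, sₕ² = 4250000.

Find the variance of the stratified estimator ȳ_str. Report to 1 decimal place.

2674.2

Var(ȳ_str) = Σₕ Wₕ²(1 − fₕ)sₕ²/nₕ with Wₕ = Nₕ/N, N = 29805.
Tier 4: Wₕ = 0.02207683; term = 0.02207683²·(1 − 0.12006079)·13900000/79 = 75.459498.
Tier 3: Wₕ = 0.44354974; term = 0.44354974²·(1 − 0.02057489)·3339000/272 = 2365.3936.
Tier 2: Wₕ = 0.53437343; term = 0.53437343²·(1 − 0.24612294)·4250000/3920 = 233.39583.
Sum = 2674.2489.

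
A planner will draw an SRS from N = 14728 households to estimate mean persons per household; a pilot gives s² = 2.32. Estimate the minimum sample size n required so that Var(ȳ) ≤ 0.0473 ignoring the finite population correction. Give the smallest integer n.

Without fpc, n₀ = s²/D = 2.32/0.0473 = 49.0486.
Rounding up, n = 50.

50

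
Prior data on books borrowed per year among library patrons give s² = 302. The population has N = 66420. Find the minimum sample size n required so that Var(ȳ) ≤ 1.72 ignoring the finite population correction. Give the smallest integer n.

Without fpc, n₀ = s²/D = 302/1.72 = 175.5814.
Rounding up, n = 176.

176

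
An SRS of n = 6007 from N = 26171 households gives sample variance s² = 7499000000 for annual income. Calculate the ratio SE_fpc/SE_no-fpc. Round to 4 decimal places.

0.8778

f = n/N = 6007/26171 = 0.22952887.
SE_no-fpc = √(s²/n) = 1117.3079; SE_fpc = √((1−f)s²/n) = 980.73358.
Ratio = √(1−f) = 0.87776485.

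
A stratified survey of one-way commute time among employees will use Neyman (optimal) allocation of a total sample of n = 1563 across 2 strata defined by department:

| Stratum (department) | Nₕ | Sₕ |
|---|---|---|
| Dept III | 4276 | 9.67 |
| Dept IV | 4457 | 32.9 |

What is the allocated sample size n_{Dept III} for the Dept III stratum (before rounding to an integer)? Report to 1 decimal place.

343.8

Neyman allocation: nₕ = n·NₕSₕ / Σⱼ NⱼSⱼ.
Σ NⱼSⱼ = 4276·9.67 + 4457·32.9 = 187984.22.
n_{Dept III} = 1563·4276·9.67 / 187984.22 = 343.8.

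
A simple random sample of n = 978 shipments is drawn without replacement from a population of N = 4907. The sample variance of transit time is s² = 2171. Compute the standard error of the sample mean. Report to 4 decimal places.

Under SRS without replacement, Var(ȳ) = (1 − f)·s²/n with f = n/N = 978/4907 = 0.19930711.
Var(ȳ) = (1 − 0.19930711)·2171/978 = 0.80069289·2.2198364 = 1.7774072.
SE(ȳ) = √(1.7774072) = 1.3332.

1.3332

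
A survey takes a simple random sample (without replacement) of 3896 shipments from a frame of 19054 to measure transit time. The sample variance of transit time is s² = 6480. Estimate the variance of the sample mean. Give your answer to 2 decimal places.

Under SRS without replacement, Var(ȳ) = (1 − f)·s²/n with f = n/N = 3896/19054 = 0.20447150.
Var(ȳ) = (1 − 0.20447150)·6480/3896 = 0.79552850·1.6632444 = 1.3231583.

1.32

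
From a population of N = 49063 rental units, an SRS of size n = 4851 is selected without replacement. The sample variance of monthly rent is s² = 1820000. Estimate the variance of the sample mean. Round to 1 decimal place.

Under SRS without replacement, Var(ȳ) = (1 − f)·s²/n with f = n/N = 4851/49063 = 0.09887288.
Var(ȳ) = (1 − 0.09887288)·1820000/4851 = 0.90112712·375.18038 = 338.08521.

338.1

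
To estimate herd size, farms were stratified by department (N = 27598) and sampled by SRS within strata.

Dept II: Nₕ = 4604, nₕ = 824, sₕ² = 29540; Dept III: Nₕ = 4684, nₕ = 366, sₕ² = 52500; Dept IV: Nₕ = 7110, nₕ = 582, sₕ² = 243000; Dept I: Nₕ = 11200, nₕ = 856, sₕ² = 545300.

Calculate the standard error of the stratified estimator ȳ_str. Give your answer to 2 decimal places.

Var(ȳ_str) = Σₕ Wₕ²(1 − fₕ)sₕ²/nₕ with Wₕ = Nₕ/N, N = 27598.
Dept II: Wₕ = 0.16682368; term = 0.16682368²·(1 − 0.17897480)·29540/824 = 0.81913442.
Dept III: Wₕ = 0.16972244; term = 0.16972244²·(1 − 0.07813834)·52500/366 = 3.8091013.
Dept IV: Wₕ = 0.25762736; term = 0.25762736²·(1 − 0.08185654)·243000/582 = 25.443556.
Dept I: Wₕ = 0.40582651; term = 0.40582651²·(1 − 0.07642857)·545300/856 = 96.897606.
Sum = 126.9694.
SE = √(126.9694) = 11.27.

11.27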